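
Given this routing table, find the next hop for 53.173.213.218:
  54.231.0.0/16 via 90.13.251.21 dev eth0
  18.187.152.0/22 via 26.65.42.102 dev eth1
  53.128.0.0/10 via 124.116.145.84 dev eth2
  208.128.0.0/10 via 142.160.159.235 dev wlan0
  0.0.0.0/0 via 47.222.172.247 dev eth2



Longest prefix match for 53.173.213.218:
  /16 54.231.0.0: no
  /22 18.187.152.0: no
  /10 53.128.0.0: MATCH
  /10 208.128.0.0: no
  /0 0.0.0.0: MATCH
Selected: next-hop 124.116.145.84 via eth2 (matched /10)


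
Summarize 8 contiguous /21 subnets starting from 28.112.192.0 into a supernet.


Original prefix: /21
Number of subnets: 8 = 2^3
New prefix = 21 - 3 = 18
Supernet: 28.112.192.0/18


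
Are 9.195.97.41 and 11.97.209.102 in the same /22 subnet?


Mask: 255.255.252.0
9.195.97.41 AND mask = 9.195.96.0
11.97.209.102 AND mask = 11.97.208.0
No, different subnets (9.195.96.0 vs 11.97.208.0)


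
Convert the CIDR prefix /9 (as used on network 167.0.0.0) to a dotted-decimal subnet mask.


/9 means 9 network bits, 23 host bits
Binary: 11111111100000000000000000000000
Mask: 255.128.0.0


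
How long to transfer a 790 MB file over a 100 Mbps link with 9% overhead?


Effective throughput = 100 * (1 - 9/100) = 91 Mbps
File size in Mb = 790 * 8 = 6320 Mb
Time = 6320 / 91
Time = 69.4505 seconds


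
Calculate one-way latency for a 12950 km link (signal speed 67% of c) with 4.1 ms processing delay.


Speed = 0.67 * 3e5 km/s = 201000 km/s
Propagation delay = 12950 / 201000 = 0.0644 s = 64.4279 ms
Processing delay = 4.1 ms
Total one-way latency = 68.5279 ms


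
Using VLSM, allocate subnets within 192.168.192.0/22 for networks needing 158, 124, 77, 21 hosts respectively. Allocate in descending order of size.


158 hosts -> /24 (254 usable): 192.168.192.0/24
124 hosts -> /25 (126 usable): 192.168.193.0/25
77 hosts -> /25 (126 usable): 192.168.193.128/25
21 hosts -> /27 (30 usable): 192.168.194.0/27
Allocation: 192.168.192.0/24 (158 hosts, 254 usable); 192.168.193.0/25 (124 hosts, 126 usable); 192.168.193.128/25 (77 hosts, 126 usable); 192.168.194.0/27 (21 hosts, 30 usable)


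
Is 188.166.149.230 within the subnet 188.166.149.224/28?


Subnet network: 188.166.149.224
Test IP AND mask: 188.166.149.224
Yes, 188.166.149.230 is in 188.166.149.224/28


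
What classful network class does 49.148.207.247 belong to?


First octet: 49
Binary: 00110001
0xxxxxxx -> Class A (1-126)
Class A, default mask 255.0.0.0 (/8)


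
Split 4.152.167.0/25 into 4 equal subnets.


New prefix = 25 + 2 = 27
Each subnet has 32 addresses
  4.152.167.0/27
  4.152.167.32/27
  4.152.167.64/27
  4.152.167.96/27
Subnets: 4.152.167.0/27, 4.152.167.32/27, 4.152.167.64/27, 4.152.167.96/27


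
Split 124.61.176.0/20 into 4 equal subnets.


New prefix = 20 + 2 = 22
Each subnet has 1024 addresses
  124.61.176.0/22
  124.61.180.0/22
  124.61.184.0/22
  124.61.188.0/22
Subnets: 124.61.176.0/22, 124.61.180.0/22, 124.61.184.0/22, 124.61.188.0/22


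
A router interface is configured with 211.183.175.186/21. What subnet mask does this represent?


/21 means 21 network bits, 11 host bits
Binary: 11111111111111111111100000000000
Mask: 255.255.248.0


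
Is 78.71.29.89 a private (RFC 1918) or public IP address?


RFC 1918 private ranges:
  10.0.0.0/8 (10.0.0.0 - 10.255.255.255)
  172.16.0.0/12 (172.16.0.0 - 172.31.255.255)
  192.168.0.0/16 (192.168.0.0 - 192.168.255.255)
Public (not in any RFC 1918 range)


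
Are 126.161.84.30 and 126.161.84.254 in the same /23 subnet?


Mask: 255.255.254.0
126.161.84.30 AND mask = 126.161.84.0
126.161.84.254 AND mask = 126.161.84.0
Yes, same subnet (126.161.84.0)


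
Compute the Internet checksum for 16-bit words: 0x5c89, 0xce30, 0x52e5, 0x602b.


Sum all words (with carry folding):
+ 0x5c89 = 0x5c89
+ 0xce30 = 0x2aba
+ 0x52e5 = 0x7d9f
+ 0x602b = 0xddca
One's complement: ~0xddca
Checksum = 0x2235


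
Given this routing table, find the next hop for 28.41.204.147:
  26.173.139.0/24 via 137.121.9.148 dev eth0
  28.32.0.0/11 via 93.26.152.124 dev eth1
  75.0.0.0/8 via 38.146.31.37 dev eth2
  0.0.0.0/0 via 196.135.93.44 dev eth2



Longest prefix match for 28.41.204.147:
  /24 26.173.139.0: no
  /11 28.32.0.0: MATCH
  /8 75.0.0.0: no
  /0 0.0.0.0: MATCH
Selected: next-hop 93.26.152.124 via eth1 (matched /11)


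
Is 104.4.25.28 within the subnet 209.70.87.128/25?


Subnet network: 209.70.87.128
Test IP AND mask: 104.4.25.0
No, 104.4.25.28 is not in 209.70.87.128/25


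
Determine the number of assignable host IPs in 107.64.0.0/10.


Host bits = 32 - 10 = 22
Total addresses = 2^22 = 4194304
Usable = total - 2 (network and broadcast)
Usable hosts: 4194302


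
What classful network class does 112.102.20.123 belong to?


First octet: 112
Binary: 01110000
0xxxxxxx -> Class A (1-126)
Class A, default mask 255.0.0.0 (/8)


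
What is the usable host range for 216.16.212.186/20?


Network: 216.16.208.0
Broadcast: 216.16.223.255
First usable = network + 1
Last usable = broadcast - 1
Range: 216.16.208.1 to 216.16.223.254


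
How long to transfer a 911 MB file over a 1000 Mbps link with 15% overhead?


Effective throughput = 1000 * (1 - 15/100) = 850 Mbps
File size in Mb = 911 * 8 = 7288 Mb
Time = 7288 / 850
Time = 8.5741 seconds


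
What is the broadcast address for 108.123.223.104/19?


Network: 108.123.192.0/19
Host bits = 13
Set all host bits to 1:
Broadcast: 108.123.223.255


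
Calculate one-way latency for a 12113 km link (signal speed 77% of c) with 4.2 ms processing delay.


Speed = 0.77 * 3e5 km/s = 231000 km/s
Propagation delay = 12113 / 231000 = 0.0524 s = 52.4372 ms
Processing delay = 4.2 ms
Total one-way latency = 56.6372 ms


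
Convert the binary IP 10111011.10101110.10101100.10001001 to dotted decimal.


10111011 = 187
10101110 = 174
10101100 = 172
10001001 = 137
IP: 187.174.172.137


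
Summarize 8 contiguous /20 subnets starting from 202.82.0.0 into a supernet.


Original prefix: /20
Number of subnets: 8 = 2^3
New prefix = 20 - 3 = 17
Supernet: 202.82.0.0/17


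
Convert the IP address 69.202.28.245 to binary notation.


69 = 01000101
202 = 11001010
28 = 00011100
245 = 11110101
Binary: 01000101.11001010.00011100.11110101


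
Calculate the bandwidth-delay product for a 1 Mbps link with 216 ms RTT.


BDP = bandwidth * RTT
= 1 Mbps * 216 ms
= 1 * 1e6 * 216 / 1000 bits
= 216000 bits
= 27000 bytes
= 26.3672 KB
BDP = 216000 bits (27000 bytes)


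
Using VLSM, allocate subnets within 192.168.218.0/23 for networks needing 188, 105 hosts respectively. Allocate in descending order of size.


188 hosts -> /24 (254 usable): 192.168.218.0/24
105 hosts -> /25 (126 usable): 192.168.219.0/25
Allocation: 192.168.218.0/24 (188 hosts, 254 usable); 192.168.219.0/25 (105 hosts, 126 usable)


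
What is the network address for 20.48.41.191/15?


IP:   00010100.00110000.00101001.10111111
Mask: 11111111.11111110.00000000.00000000
AND operation:
Net:  00010100.00110000.00000000.00000000
Network: 20.48.0.0/15


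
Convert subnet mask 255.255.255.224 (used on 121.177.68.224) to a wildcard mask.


Subnet mask: 255.255.255.224
Wildcard = 255.255.255.255 - subnet mask
255 - 255 = 0
255 - 255 = 0
255 - 255 = 0
255 - 224 = 31
Wildcard: 0.0.0.31


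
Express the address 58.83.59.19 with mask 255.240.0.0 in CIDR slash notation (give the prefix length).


Binary: 11111111.11110000.00000000.00000000
Count leading 1s
Prefix: /12


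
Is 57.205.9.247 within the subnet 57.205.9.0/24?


Subnet network: 57.205.9.0
Test IP AND mask: 57.205.9.0
Yes, 57.205.9.247 is in 57.205.9.0/24


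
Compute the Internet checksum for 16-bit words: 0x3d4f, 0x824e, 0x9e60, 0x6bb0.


Sum all words (with carry folding):
+ 0x3d4f = 0x3d4f
+ 0x824e = 0xbf9d
+ 0x9e60 = 0x5dfe
+ 0x6bb0 = 0xc9ae
One's complement: ~0xc9ae
Checksum = 0x3651


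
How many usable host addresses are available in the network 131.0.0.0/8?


Host bits = 32 - 8 = 24
Total addresses = 2^24 = 16777216
Usable = total - 2 (network and broadcast)
Usable hosts: 16777214


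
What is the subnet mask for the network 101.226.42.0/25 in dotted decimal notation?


/25 means 25 network bits, 7 host bits
Binary: 11111111111111111111111110000000
Mask: 255.255.255.128


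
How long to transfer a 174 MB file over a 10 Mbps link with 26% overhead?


Effective throughput = 10 * (1 - 26/100) = 7.4 Mbps
File size in Mb = 174 * 8 = 1392 Mb
Time = 1392 / 7.4
Time = 188.1081 seconds


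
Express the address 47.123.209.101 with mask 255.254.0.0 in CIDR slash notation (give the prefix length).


Binary: 11111111.11111110.00000000.00000000
Count leading 1s
Prefix: /15


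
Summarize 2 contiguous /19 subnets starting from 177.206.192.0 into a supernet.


Original prefix: /19
Number of subnets: 2 = 2^1
New prefix = 19 - 1 = 18
Supernet: 177.206.192.0/18


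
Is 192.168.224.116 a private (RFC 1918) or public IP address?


RFC 1918 private ranges:
  10.0.0.0/8 (10.0.0.0 - 10.255.255.255)
  172.16.0.0/12 (172.16.0.0 - 172.31.255.255)
  192.168.0.0/16 (192.168.0.0 - 192.168.255.255)
Private (in 192.168.0.0/16)


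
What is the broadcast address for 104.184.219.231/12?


Network: 104.176.0.0/12
Host bits = 20
Set all host bits to 1:
Broadcast: 104.191.255.255


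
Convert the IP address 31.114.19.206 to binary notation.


31 = 00011111
114 = 01110010
19 = 00010011
206 = 11001110
Binary: 00011111.01110010.00010011.11001110


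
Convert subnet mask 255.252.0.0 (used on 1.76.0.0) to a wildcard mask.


Subnet mask: 255.252.0.0
Wildcard = 255.255.255.255 - subnet mask
255 - 255 = 0
255 - 252 = 3
255 - 0 = 255
255 - 0 = 255
Wildcard: 0.3.255.255


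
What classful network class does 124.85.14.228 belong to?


First octet: 124
Binary: 01111100
0xxxxxxx -> Class A (1-126)
Class A, default mask 255.0.0.0 (/8)


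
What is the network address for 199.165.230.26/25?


IP:   11000111.10100101.11100110.00011010
Mask: 11111111.11111111.11111111.10000000
AND operation:
Net:  11000111.10100101.11100110.00000000
Network: 199.165.230.0/25


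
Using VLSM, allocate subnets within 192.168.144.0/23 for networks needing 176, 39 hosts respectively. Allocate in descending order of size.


176 hosts -> /24 (254 usable): 192.168.144.0/24
39 hosts -> /26 (62 usable): 192.168.145.0/26
Allocation: 192.168.144.0/24 (176 hosts, 254 usable); 192.168.145.0/26 (39 hosts, 62 usable)


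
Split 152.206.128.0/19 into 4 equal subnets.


New prefix = 19 + 2 = 21
Each subnet has 2048 addresses
  152.206.128.0/21
  152.206.136.0/21
  152.206.144.0/21
  152.206.152.0/21
Subnets: 152.206.128.0/21, 152.206.136.0/21, 152.206.144.0/21, 152.206.152.0/21


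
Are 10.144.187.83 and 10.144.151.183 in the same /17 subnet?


Mask: 255.255.128.0
10.144.187.83 AND mask = 10.144.128.0
10.144.151.183 AND mask = 10.144.128.0
Yes, same subnet (10.144.128.0)


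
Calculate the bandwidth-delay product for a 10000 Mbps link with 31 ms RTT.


BDP = bandwidth * RTT
= 10000 Mbps * 31 ms
= 10000 * 1e6 * 31 / 1000 bits
= 310000000 bits
= 38750000 bytes
= 37841.7969 KB
BDP = 310000000 bits (38750000 bytes)


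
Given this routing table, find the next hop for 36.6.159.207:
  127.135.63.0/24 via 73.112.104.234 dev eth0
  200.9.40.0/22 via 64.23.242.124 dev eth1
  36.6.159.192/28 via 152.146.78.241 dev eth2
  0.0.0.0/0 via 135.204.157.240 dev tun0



Longest prefix match for 36.6.159.207:
  /24 127.135.63.0: no
  /22 200.9.40.0: no
  /28 36.6.159.192: MATCH
  /0 0.0.0.0: MATCH
Selected: next-hop 152.146.78.241 via eth2 (matched /28)


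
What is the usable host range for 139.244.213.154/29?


Network: 139.244.213.152
Broadcast: 139.244.213.159
First usable = network + 1
Last usable = broadcast - 1
Range: 139.244.213.153 to 139.244.213.158


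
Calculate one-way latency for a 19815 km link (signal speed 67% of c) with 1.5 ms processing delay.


Speed = 0.67 * 3e5 km/s = 201000 km/s
Propagation delay = 19815 / 201000 = 0.0986 s = 98.5821 ms
Processing delay = 1.5 ms
Total one-way latency = 100.0821 ms


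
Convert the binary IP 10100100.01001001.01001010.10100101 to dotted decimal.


10100100 = 164
01001001 = 73
01001010 = 74
10100101 = 165
IP: 164.73.74.165


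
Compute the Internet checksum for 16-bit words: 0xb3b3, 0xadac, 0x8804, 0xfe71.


Sum all words (with carry folding):
+ 0xb3b3 = 0xb3b3
+ 0xadac = 0x6160
+ 0x8804 = 0xe964
+ 0xfe71 = 0xe7d6
One's complement: ~0xe7d6
Checksum = 0x1829


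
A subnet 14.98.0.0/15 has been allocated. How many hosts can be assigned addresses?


Host bits = 32 - 15 = 17
Total addresses = 2^17 = 131072
Usable = total - 2 (network and broadcast)
Usable hosts: 131070


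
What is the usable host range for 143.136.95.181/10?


Network: 143.128.0.0
Broadcast: 143.191.255.255
First usable = network + 1
Last usable = broadcast - 1
Range: 143.128.0.1 to 143.191.255.254


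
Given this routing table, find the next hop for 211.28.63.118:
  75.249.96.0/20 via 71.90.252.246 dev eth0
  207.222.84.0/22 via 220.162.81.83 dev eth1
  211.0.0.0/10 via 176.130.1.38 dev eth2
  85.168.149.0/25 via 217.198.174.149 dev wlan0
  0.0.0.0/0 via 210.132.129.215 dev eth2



Longest prefix match for 211.28.63.118:
  /20 75.249.96.0: no
  /22 207.222.84.0: no
  /10 211.0.0.0: MATCH
  /25 85.168.149.0: no
  /0 0.0.0.0: MATCH
Selected: next-hop 176.130.1.38 via eth2 (matched /10)


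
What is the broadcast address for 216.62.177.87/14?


Network: 216.60.0.0/14
Host bits = 18
Set all host bits to 1:
Broadcast: 216.63.255.255


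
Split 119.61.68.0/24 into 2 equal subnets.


New prefix = 24 + 1 = 25
Each subnet has 128 addresses
  119.61.68.0/25
  119.61.68.128/25
Subnets: 119.61.68.0/25, 119.61.68.128/25


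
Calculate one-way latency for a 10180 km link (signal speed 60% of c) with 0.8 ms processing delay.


Speed = 0.6 * 3e5 km/s = 180000 km/s
Propagation delay = 10180 / 180000 = 0.0566 s = 56.5556 ms
Processing delay = 0.8 ms
Total one-way latency = 57.3556 ms


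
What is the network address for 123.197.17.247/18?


IP:   01111011.11000101.00010001.11110111
Mask: 11111111.11111111.11000000.00000000
AND operation:
Net:  01111011.11000101.00000000.00000000
Network: 123.197.0.0/18


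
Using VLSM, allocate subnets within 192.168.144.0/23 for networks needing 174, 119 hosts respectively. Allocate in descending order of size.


174 hosts -> /24 (254 usable): 192.168.144.0/24
119 hosts -> /25 (126 usable): 192.168.145.0/25
Allocation: 192.168.144.0/24 (174 hosts, 254 usable); 192.168.145.0/25 (119 hosts, 126 usable)


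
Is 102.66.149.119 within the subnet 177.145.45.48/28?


Subnet network: 177.145.45.48
Test IP AND mask: 102.66.149.112
No, 102.66.149.119 is not in 177.145.45.48/28


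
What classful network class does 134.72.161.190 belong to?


First octet: 134
Binary: 10000110
10xxxxxx -> Class B (128-191)
Class B, default mask 255.255.0.0 (/16)


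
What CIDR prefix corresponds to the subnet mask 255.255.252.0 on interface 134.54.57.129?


Binary: 11111111.11111111.11111100.00000000
Count leading 1s
Prefix: /22


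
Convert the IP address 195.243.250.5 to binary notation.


195 = 11000011
243 = 11110011
250 = 11111010
5 = 00000101
Binary: 11000011.11110011.11111010.00000101


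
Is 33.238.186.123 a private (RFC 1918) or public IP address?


RFC 1918 private ranges:
  10.0.0.0/8 (10.0.0.0 - 10.255.255.255)
  172.16.0.0/12 (172.16.0.0 - 172.31.255.255)
  192.168.0.0/16 (192.168.0.0 - 192.168.255.255)
Public (not in any RFC 1918 range)


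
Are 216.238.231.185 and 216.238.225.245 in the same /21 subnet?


Mask: 255.255.248.0
216.238.231.185 AND mask = 216.238.224.0
216.238.225.245 AND mask = 216.238.224.0
Yes, same subnet (216.238.224.0)


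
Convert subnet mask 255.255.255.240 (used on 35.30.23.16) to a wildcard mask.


Subnet mask: 255.255.255.240
Wildcard = 255.255.255.255 - subnet mask
255 - 255 = 0
255 - 255 = 0
255 - 255 = 0
255 - 240 = 15
Wildcard: 0.0.0.15


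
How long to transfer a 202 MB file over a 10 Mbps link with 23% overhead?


Effective throughput = 10 * (1 - 23/100) = 7.7 Mbps
File size in Mb = 202 * 8 = 1616 Mb
Time = 1616 / 7.7
Time = 209.8701 seconds


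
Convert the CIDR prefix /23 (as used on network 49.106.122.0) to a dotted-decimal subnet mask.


/23 means 23 network bits, 9 host bits
Binary: 11111111111111111111111000000000
Mask: 255.255.254.0


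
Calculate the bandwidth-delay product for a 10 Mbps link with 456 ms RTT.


BDP = bandwidth * RTT
= 10 Mbps * 456 ms
= 10 * 1e6 * 456 / 1000 bits
= 4560000 bits
= 570000 bytes
= 556.6406 KB
BDP = 4560000 bits (570000 bytes)


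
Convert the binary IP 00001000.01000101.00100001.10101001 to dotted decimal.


00001000 = 8
01000101 = 69
00100001 = 33
10101001 = 169
IP: 8.69.33.169


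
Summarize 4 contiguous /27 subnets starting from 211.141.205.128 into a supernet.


Original prefix: /27
Number of subnets: 4 = 2^2
New prefix = 27 - 2 = 25
Supernet: 211.141.205.128/25


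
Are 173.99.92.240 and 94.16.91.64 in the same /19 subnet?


Mask: 255.255.224.0
173.99.92.240 AND mask = 173.99.64.0
94.16.91.64 AND mask = 94.16.64.0
No, different subnets (173.99.64.0 vs 94.16.64.0)


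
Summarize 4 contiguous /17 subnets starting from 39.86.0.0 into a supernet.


Original prefix: /17
Number of subnets: 4 = 2^2
New prefix = 17 - 2 = 15
Supernet: 39.86.0.0/15


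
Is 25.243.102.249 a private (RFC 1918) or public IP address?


RFC 1918 private ranges:
  10.0.0.0/8 (10.0.0.0 - 10.255.255.255)
  172.16.0.0/12 (172.16.0.0 - 172.31.255.255)
  192.168.0.0/16 (192.168.0.0 - 192.168.255.255)
Public (not in any RFC 1918 range)


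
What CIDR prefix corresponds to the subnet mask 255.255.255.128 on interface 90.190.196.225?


Binary: 11111111.11111111.11111111.10000000
Count leading 1s
Prefix: /25


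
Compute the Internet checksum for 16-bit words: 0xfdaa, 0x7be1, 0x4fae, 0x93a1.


Sum all words (with carry folding):
+ 0xfdaa = 0xfdaa
+ 0x7be1 = 0x798c
+ 0x4fae = 0xc93a
+ 0x93a1 = 0x5cdc
One's complement: ~0x5cdc
Checksum = 0xa323


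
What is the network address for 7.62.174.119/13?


IP:   00000111.00111110.10101110.01110111
Mask: 11111111.11111000.00000000.00000000
AND operation:
Net:  00000111.00111000.00000000.00000000
Network: 7.56.0.0/13


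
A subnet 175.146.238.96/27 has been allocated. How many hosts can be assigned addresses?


Host bits = 32 - 27 = 5
Total addresses = 2^5 = 32
Usable = total - 2 (network and broadcast)
Usable hosts: 30


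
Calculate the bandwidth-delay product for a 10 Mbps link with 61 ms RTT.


BDP = bandwidth * RTT
= 10 Mbps * 61 ms
= 10 * 1e6 * 61 / 1000 bits
= 610000 bits
= 76250 bytes
= 74.4629 KB
BDP = 610000 bits (76250 bytes)


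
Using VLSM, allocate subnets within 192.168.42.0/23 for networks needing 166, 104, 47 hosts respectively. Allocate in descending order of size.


166 hosts -> /24 (254 usable): 192.168.42.0/24
104 hosts -> /25 (126 usable): 192.168.43.0/25
47 hosts -> /26 (62 usable): 192.168.43.128/26
Allocation: 192.168.42.0/24 (166 hosts, 254 usable); 192.168.43.0/25 (104 hosts, 126 usable); 192.168.43.128/26 (47 hosts, 62 usable)


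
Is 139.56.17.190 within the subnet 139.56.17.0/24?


Subnet network: 139.56.17.0
Test IP AND mask: 139.56.17.0
Yes, 139.56.17.190 is in 139.56.17.0/24


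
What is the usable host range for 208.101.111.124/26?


Network: 208.101.111.64
Broadcast: 208.101.111.127
First usable = network + 1
Last usable = broadcast - 1
Range: 208.101.111.65 to 208.101.111.126


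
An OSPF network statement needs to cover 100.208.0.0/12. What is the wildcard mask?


Subnet mask: 255.240.0.0
Wildcard = 255.255.255.255 - subnet mask
255 - 255 = 0
255 - 240 = 15
255 - 0 = 255
255 - 0 = 255
Wildcard: 0.15.255.255


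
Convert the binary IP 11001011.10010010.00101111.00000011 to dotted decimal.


11001011 = 203
10010010 = 146
00101111 = 47
00000011 = 3
IP: 203.146.47.3


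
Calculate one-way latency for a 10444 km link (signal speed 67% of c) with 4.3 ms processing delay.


Speed = 0.67 * 3e5 km/s = 201000 km/s
Propagation delay = 10444 / 201000 = 0.052 s = 51.9602 ms
Processing delay = 4.3 ms
Total one-way latency = 56.2602 ms


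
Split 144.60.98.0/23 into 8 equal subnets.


New prefix = 23 + 3 = 26
Each subnet has 64 addresses
  144.60.98.0/26
  144.60.98.64/26
  144.60.98.128/26
  144.60.98.192/26
  144.60.99.0/26
  144.60.99.64/26
  144.60.99.128/26
  144.60.99.192/26
Subnets: 144.60.98.0/26, 144.60.98.64/26, 144.60.98.128/26, 144.60.98.192/26, 144.60.99.0/26, 144.60.99.64/26, 144.60.99.128/26, 144.60.99.192/26


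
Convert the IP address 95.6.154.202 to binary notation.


95 = 01011111
6 = 00000110
154 = 10011010
202 = 11001010
Binary: 01011111.00000110.10011010.11001010


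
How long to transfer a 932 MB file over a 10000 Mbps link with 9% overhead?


Effective throughput = 10000 * (1 - 9/100) = 9100 Mbps
File size in Mb = 932 * 8 = 7456 Mb
Time = 7456 / 9100
Time = 0.8193 seconds


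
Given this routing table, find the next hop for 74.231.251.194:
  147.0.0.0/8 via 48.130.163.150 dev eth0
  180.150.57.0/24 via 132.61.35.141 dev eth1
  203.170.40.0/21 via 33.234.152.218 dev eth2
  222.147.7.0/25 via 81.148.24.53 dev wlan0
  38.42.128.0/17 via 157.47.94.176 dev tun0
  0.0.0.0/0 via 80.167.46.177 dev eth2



Longest prefix match for 74.231.251.194:
  /8 147.0.0.0: no
  /24 180.150.57.0: no
  /21 203.170.40.0: no
  /25 222.147.7.0: no
  /17 38.42.128.0: no
  /0 0.0.0.0: MATCH
Selected: next-hop 80.167.46.177 via eth2 (matched /0)


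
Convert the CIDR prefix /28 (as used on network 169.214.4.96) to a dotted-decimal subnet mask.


/28 means 28 network bits, 4 host bits
Binary: 11111111111111111111111111110000
Mask: 255.255.255.240


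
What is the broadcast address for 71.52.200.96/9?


Network: 71.0.0.0/9
Host bits = 23
Set all host bits to 1:
Broadcast: 71.127.255.255


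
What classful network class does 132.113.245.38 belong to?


First octet: 132
Binary: 10000100
10xxxxxx -> Class B (128-191)
Class B, default mask 255.255.0.0 (/16)


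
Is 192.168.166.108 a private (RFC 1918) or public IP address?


RFC 1918 private ranges:
  10.0.0.0/8 (10.0.0.0 - 10.255.255.255)
  172.16.0.0/12 (172.16.0.0 - 172.31.255.255)
  192.168.0.0/16 (192.168.0.0 - 192.168.255.255)
Private (in 192.168.0.0/16)


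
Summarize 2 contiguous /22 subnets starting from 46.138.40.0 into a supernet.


Original prefix: /22
Number of subnets: 2 = 2^1
New prefix = 22 - 1 = 21
Supernet: 46.138.40.0/21


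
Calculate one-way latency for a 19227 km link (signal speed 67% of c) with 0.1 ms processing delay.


Speed = 0.67 * 3e5 km/s = 201000 km/s
Propagation delay = 19227 / 201000 = 0.0957 s = 95.6567 ms
Processing delay = 0.1 ms
Total one-way latency = 95.7567 ms


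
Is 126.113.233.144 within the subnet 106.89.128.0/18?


Subnet network: 106.89.128.0
Test IP AND mask: 126.113.192.0
No, 126.113.233.144 is not in 106.89.128.0/18


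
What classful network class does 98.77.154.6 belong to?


First octet: 98
Binary: 01100010
0xxxxxxx -> Class A (1-126)
Class A, default mask 255.0.0.0 (/8)


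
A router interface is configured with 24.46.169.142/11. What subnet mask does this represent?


/11 means 11 network bits, 21 host bits
Binary: 11111111111000000000000000000000
Mask: 255.224.0.0


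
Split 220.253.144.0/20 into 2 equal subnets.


New prefix = 20 + 1 = 21
Each subnet has 2048 addresses
  220.253.144.0/21
  220.253.152.0/21
Subnets: 220.253.144.0/21, 220.253.152.0/21


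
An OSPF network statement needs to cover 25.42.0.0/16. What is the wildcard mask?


Subnet mask: 255.255.0.0
Wildcard = 255.255.255.255 - subnet mask
255 - 255 = 0
255 - 255 = 0
255 - 0 = 255
255 - 0 = 255
Wildcard: 0.0.255.255


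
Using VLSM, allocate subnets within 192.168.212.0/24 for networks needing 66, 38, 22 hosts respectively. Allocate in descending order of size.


66 hosts -> /25 (126 usable): 192.168.212.0/25
38 hosts -> /26 (62 usable): 192.168.212.128/26
22 hosts -> /27 (30 usable): 192.168.212.192/27
Allocation: 192.168.212.0/25 (66 hosts, 126 usable); 192.168.212.128/26 (38 hosts, 62 usable); 192.168.212.192/27 (22 hosts, 30 usable)


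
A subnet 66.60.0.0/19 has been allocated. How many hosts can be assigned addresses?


Host bits = 32 - 19 = 13
Total addresses = 2^13 = 8192
Usable = total - 2 (network and broadcast)
Usable hosts: 8190


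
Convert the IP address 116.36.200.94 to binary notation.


116 = 01110100
36 = 00100100
200 = 11001000
94 = 01011110
Binary: 01110100.00100100.11001000.01011110


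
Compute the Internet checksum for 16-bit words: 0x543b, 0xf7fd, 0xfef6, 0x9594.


Sum all words (with carry folding):
+ 0x543b = 0x543b
+ 0xf7fd = 0x4c39
+ 0xfef6 = 0x4b30
+ 0x9594 = 0xe0c4
One's complement: ~0xe0c4
Checksum = 0x1f3b


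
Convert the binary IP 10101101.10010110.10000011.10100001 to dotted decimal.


10101101 = 173
10010110 = 150
10000011 = 131
10100001 = 161
IP: 173.150.131.161


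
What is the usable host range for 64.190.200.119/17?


Network: 64.190.128.0
Broadcast: 64.190.255.255
First usable = network + 1
Last usable = broadcast - 1
Range: 64.190.128.1 to 64.190.255.254


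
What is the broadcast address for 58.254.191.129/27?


Network: 58.254.191.128/27
Host bits = 5
Set all host bits to 1:
Broadcast: 58.254.191.159


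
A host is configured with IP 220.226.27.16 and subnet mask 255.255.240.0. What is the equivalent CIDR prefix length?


Binary: 11111111.11111111.11110000.00000000
Count leading 1s
Prefix: /20


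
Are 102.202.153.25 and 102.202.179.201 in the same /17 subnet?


Mask: 255.255.128.0
102.202.153.25 AND mask = 102.202.128.0
102.202.179.201 AND mask = 102.202.128.0
Yes, same subnet (102.202.128.0)


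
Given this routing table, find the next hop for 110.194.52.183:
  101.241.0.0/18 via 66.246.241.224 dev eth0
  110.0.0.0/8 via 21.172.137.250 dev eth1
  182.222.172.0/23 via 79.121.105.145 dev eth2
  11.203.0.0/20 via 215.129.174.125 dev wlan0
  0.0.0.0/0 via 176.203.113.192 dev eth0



Longest prefix match for 110.194.52.183:
  /18 101.241.0.0: no
  /8 110.0.0.0: MATCH
  /23 182.222.172.0: no
  /20 11.203.0.0: no
  /0 0.0.0.0: MATCH
Selected: next-hop 21.172.137.250 via eth1 (matched /8)


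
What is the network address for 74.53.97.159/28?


IP:   01001010.00110101.01100001.10011111
Mask: 11111111.11111111.11111111.11110000
AND operation:
Net:  01001010.00110101.01100001.10010000
Network: 74.53.97.144/28


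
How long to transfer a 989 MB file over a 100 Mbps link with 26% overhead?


Effective throughput = 100 * (1 - 26/100) = 74 Mbps
File size in Mb = 989 * 8 = 7912 Mb
Time = 7912 / 74
Time = 106.9189 seconds


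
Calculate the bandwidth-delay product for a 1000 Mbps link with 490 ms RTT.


BDP = bandwidth * RTT
= 1000 Mbps * 490 ms
= 1000 * 1e6 * 490 / 1000 bits
= 490000000 bits
= 61250000 bytes
= 59814.4531 KB
BDP = 490000000 bits (61250000 bytes)


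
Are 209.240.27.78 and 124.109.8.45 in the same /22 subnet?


Mask: 255.255.252.0
209.240.27.78 AND mask = 209.240.24.0
124.109.8.45 AND mask = 124.109.8.0
No, different subnets (209.240.24.0 vs 124.109.8.0)


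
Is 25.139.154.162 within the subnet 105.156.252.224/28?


Subnet network: 105.156.252.224
Test IP AND mask: 25.139.154.160
No, 25.139.154.162 is not in 105.156.252.224/28


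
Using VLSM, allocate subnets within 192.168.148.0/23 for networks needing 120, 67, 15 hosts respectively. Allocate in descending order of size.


120 hosts -> /25 (126 usable): 192.168.148.0/25
67 hosts -> /25 (126 usable): 192.168.148.128/25
15 hosts -> /27 (30 usable): 192.168.149.0/27
Allocation: 192.168.148.0/25 (120 hosts, 126 usable); 192.168.148.128/25 (67 hosts, 126 usable); 192.168.149.0/27 (15 hosts, 30 usable)


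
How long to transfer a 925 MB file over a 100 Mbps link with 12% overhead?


Effective throughput = 100 * (1 - 12/100) = 88 Mbps
File size in Mb = 925 * 8 = 7400 Mb
Time = 7400 / 88
Time = 84.0909 seconds


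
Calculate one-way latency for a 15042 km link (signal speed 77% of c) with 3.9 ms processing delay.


Speed = 0.77 * 3e5 km/s = 231000 km/s
Propagation delay = 15042 / 231000 = 0.0651 s = 65.1169 ms
Processing delay = 3.9 ms
Total one-way latency = 69.0169 ms


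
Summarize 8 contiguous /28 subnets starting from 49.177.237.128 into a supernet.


Original prefix: /28
Number of subnets: 8 = 2^3
New prefix = 28 - 3 = 25
Supernet: 49.177.237.128/25


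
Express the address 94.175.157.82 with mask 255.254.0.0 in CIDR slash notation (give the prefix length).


Binary: 11111111.11111110.00000000.00000000
Count leading 1s
Prefix: /15


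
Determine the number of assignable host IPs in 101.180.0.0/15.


Host bits = 32 - 15 = 17
Total addresses = 2^17 = 131072
Usable = total - 2 (network and broadcast)
Usable hosts: 131070


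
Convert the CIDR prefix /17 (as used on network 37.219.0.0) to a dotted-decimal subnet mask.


/17 means 17 network bits, 15 host bits
Binary: 11111111111111111000000000000000
Mask: 255.255.128.0


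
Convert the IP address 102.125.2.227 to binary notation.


102 = 01100110
125 = 01111101
2 = 00000010
227 = 11100011
Binary: 01100110.01111101.00000010.11100011


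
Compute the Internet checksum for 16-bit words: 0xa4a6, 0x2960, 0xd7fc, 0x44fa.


Sum all words (with carry folding):
+ 0xa4a6 = 0xa4a6
+ 0x2960 = 0xce06
+ 0xd7fc = 0xa603
+ 0x44fa = 0xeafd
One's complement: ~0xeafd
Checksum = 0x1502


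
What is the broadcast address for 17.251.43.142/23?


Network: 17.251.42.0/23
Host bits = 9
Set all host bits to 1:
Broadcast: 17.251.43.255


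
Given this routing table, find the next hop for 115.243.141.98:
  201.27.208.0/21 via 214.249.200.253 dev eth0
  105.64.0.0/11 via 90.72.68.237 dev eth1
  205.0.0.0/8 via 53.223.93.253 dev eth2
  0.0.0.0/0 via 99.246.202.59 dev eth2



Longest prefix match for 115.243.141.98:
  /21 201.27.208.0: no
  /11 105.64.0.0: no
  /8 205.0.0.0: no
  /0 0.0.0.0: MATCH
Selected: next-hop 99.246.202.59 via eth2 (matched /0)


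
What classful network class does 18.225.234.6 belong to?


First octet: 18
Binary: 00010010
0xxxxxxx -> Class A (1-126)
Class A, default mask 255.0.0.0 (/8)


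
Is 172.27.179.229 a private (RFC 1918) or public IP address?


RFC 1918 private ranges:
  10.0.0.0/8 (10.0.0.0 - 10.255.255.255)
  172.16.0.0/12 (172.16.0.0 - 172.31.255.255)
  192.168.0.0/16 (192.168.0.0 - 192.168.255.255)
Private (in 172.16.0.0/12)


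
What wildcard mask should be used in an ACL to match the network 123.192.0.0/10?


Subnet mask: 255.192.0.0
Wildcard = 255.255.255.255 - subnet mask
255 - 255 = 0
255 - 192 = 63
255 - 0 = 255
255 - 0 = 255
Wildcard: 0.63.255.255


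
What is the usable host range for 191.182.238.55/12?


Network: 191.176.0.0
Broadcast: 191.191.255.255
First usable = network + 1
Last usable = broadcast - 1
Range: 191.176.0.1 to 191.191.255.254


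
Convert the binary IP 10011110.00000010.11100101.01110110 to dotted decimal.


10011110 = 158
00000010 = 2
11100101 = 229
01110110 = 118
IP: 158.2.229.118


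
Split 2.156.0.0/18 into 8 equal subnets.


New prefix = 18 + 3 = 21
Each subnet has 2048 addresses
  2.156.0.0/21
  2.156.8.0/21
  2.156.16.0/21
  2.156.24.0/21
  2.156.32.0/21
  2.156.40.0/21
  2.156.48.0/21
  2.156.56.0/21
Subnets: 2.156.0.0/21, 2.156.8.0/21, 2.156.16.0/21, 2.156.24.0/21, 2.156.32.0/21, 2.156.40.0/21, 2.156.48.0/21, 2.156.56.0/21


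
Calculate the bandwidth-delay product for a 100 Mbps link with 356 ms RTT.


BDP = bandwidth * RTT
= 100 Mbps * 356 ms
= 100 * 1e6 * 356 / 1000 bits
= 35600000 bits
= 4450000 bytes
= 4345.7031 KB
BDP = 35600000 bits (4450000 bytes)


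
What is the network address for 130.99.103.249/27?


IP:   10000010.01100011.01100111.11111001
Mask: 11111111.11111111.11111111.11100000
AND operation:
Net:  10000010.01100011.01100111.11100000
Network: 130.99.103.224/27


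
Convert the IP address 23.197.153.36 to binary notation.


23 = 00010111
197 = 11000101
153 = 10011001
36 = 00100100
Binary: 00010111.11000101.10011001.00100100


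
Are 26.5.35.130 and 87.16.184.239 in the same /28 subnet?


Mask: 255.255.255.240
26.5.35.130 AND mask = 26.5.35.128
87.16.184.239 AND mask = 87.16.184.224
No, different subnets (26.5.35.128 vs 87.16.184.224)


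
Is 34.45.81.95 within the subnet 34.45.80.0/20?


Subnet network: 34.45.80.0
Test IP AND mask: 34.45.80.0
Yes, 34.45.81.95 is in 34.45.80.0/20


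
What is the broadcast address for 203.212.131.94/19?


Network: 203.212.128.0/19
Host bits = 13
Set all host bits to 1:
Broadcast: 203.212.159.255


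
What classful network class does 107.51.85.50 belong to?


First octet: 107
Binary: 01101011
0xxxxxxx -> Class A (1-126)
Class A, default mask 255.0.0.0 (/8)


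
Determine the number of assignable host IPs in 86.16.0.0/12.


Host bits = 32 - 12 = 20
Total addresses = 2^20 = 1048576
Usable = total - 2 (network and broadcast)
Usable hosts: 1048574


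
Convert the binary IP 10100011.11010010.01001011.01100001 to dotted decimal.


10100011 = 163
11010010 = 210
01001011 = 75
01100001 = 97
IP: 163.210.75.97


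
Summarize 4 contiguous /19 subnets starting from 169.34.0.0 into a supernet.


Original prefix: /19
Number of subnets: 4 = 2^2
New prefix = 19 - 2 = 17
Supernet: 169.34.0.0/17


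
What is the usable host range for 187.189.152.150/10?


Network: 187.128.0.0
Broadcast: 187.191.255.255
First usable = network + 1
Last usable = broadcast - 1
Range: 187.128.0.1 to 187.191.255.254


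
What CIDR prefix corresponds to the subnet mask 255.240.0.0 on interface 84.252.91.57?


Binary: 11111111.11110000.00000000.00000000
Count leading 1s
Prefix: /12


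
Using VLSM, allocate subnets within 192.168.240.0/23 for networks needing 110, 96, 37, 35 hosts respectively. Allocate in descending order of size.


110 hosts -> /25 (126 usable): 192.168.240.0/25
96 hosts -> /25 (126 usable): 192.168.240.128/25
37 hosts -> /26 (62 usable): 192.168.241.0/26
35 hosts -> /26 (62 usable): 192.168.241.64/26
Allocation: 192.168.240.0/25 (110 hosts, 126 usable); 192.168.240.128/25 (96 hosts, 126 usable); 192.168.241.0/26 (37 hosts, 62 usable); 192.168.241.64/26 (35 hosts, 62 usable)


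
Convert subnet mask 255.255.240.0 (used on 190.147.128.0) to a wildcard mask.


Subnet mask: 255.255.240.0
Wildcard = 255.255.255.255 - subnet mask
255 - 255 = 0
255 - 255 = 0
255 - 240 = 15
255 - 0 = 255
Wildcard: 0.0.15.255


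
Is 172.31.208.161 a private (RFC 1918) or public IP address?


RFC 1918 private ranges:
  10.0.0.0/8 (10.0.0.0 - 10.255.255.255)
  172.16.0.0/12 (172.16.0.0 - 172.31.255.255)
  192.168.0.0/16 (192.168.0.0 - 192.168.255.255)
Private (in 172.16.0.0/12)


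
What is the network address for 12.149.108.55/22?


IP:   00001100.10010101.01101100.00110111
Mask: 11111111.11111111.11111100.00000000
AND operation:
Net:  00001100.10010101.01101100.00000000
Network: 12.149.108.0/22


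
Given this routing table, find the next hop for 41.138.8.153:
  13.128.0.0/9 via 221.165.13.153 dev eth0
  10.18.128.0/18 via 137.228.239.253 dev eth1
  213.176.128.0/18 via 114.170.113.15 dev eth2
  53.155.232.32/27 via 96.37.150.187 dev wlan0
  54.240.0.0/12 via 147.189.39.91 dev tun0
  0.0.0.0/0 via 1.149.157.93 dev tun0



Longest prefix match for 41.138.8.153:
  /9 13.128.0.0: no
  /18 10.18.128.0: no
  /18 213.176.128.0: no
  /27 53.155.232.32: no
  /12 54.240.0.0: no
  /0 0.0.0.0: MATCH
Selected: next-hop 1.149.157.93 via tun0 (matched /0)


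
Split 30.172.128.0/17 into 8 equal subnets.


New prefix = 17 + 3 = 20
Each subnet has 4096 addresses
  30.172.128.0/20
  30.172.144.0/20
  30.172.160.0/20
  30.172.176.0/20
  30.172.192.0/20
  30.172.208.0/20
  30.172.224.0/20
  30.172.240.0/20
Subnets: 30.172.128.0/20, 30.172.144.0/20, 30.172.160.0/20, 30.172.176.0/20, 30.172.192.0/20, 30.172.208.0/20, 30.172.224.0/20, 30.172.240.0/20


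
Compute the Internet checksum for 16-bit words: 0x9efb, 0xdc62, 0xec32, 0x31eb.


Sum all words (with carry folding):
+ 0x9efb = 0x9efb
+ 0xdc62 = 0x7b5e
+ 0xec32 = 0x6791
+ 0x31eb = 0x997c
One's complement: ~0x997c
Checksum = 0x6683


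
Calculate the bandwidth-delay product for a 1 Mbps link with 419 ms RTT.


BDP = bandwidth * RTT
= 1 Mbps * 419 ms
= 1 * 1e6 * 419 / 1000 bits
= 419000 bits
= 52375 bytes
= 51.1475 KB
BDP = 419000 bits (52375 bytes)


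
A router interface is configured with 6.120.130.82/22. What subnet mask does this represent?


/22 means 22 network bits, 10 host bits
Binary: 11111111111111111111110000000000
Mask: 255.255.252.0


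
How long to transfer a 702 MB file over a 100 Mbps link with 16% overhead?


Effective throughput = 100 * (1 - 16/100) = 84 Mbps
File size in Mb = 702 * 8 = 5616 Mb
Time = 5616 / 84
Time = 66.8571 seconds


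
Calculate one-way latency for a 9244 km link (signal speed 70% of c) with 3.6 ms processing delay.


Speed = 0.7 * 3e5 km/s = 210000 km/s
Propagation delay = 9244 / 210000 = 0.044 s = 44.019 ms
Processing delay = 3.6 ms
Total one-way latency = 47.619 ms


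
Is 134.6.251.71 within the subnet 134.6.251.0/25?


Subnet network: 134.6.251.0
Test IP AND mask: 134.6.251.0
Yes, 134.6.251.71 is in 134.6.251.0/25


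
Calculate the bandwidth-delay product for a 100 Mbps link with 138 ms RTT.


BDP = bandwidth * RTT
= 100 Mbps * 138 ms
= 100 * 1e6 * 138 / 1000 bits
= 13800000 bits
= 1725000 bytes
= 1684.5703 KB
BDP = 13800000 bits (1725000 bytes)


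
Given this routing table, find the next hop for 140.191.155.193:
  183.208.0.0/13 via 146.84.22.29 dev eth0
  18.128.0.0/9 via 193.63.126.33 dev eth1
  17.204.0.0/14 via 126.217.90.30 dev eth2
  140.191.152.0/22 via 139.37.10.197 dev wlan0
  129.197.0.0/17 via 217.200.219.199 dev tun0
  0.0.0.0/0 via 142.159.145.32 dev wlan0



Longest prefix match for 140.191.155.193:
  /13 183.208.0.0: no
  /9 18.128.0.0: no
  /14 17.204.0.0: no
  /22 140.191.152.0: MATCH
  /17 129.197.0.0: no
  /0 0.0.0.0: MATCH
Selected: next-hop 139.37.10.197 via wlan0 (matched /22)


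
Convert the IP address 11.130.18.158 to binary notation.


11 = 00001011
130 = 10000010
18 = 00010010
158 = 10011110
Binary: 00001011.10000010.00010010.10011110


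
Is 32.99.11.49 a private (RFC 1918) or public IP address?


RFC 1918 private ranges:
  10.0.0.0/8 (10.0.0.0 - 10.255.255.255)
  172.16.0.0/12 (172.16.0.0 - 172.31.255.255)
  192.168.0.0/16 (192.168.0.0 - 192.168.255.255)
Public (not in any RFC 1918 range)


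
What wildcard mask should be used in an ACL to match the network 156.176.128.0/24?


Subnet mask: 255.255.255.0
Wildcard = 255.255.255.255 - subnet mask
255 - 255 = 0
255 - 255 = 0
255 - 255 = 0
255 - 0 = 255
Wildcard: 0.0.0.255


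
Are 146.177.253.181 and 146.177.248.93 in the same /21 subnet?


Mask: 255.255.248.0
146.177.253.181 AND mask = 146.177.248.0
146.177.248.93 AND mask = 146.177.248.0
Yes, same subnet (146.177.248.0)


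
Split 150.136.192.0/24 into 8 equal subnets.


New prefix = 24 + 3 = 27
Each subnet has 32 addresses
  150.136.192.0/27
  150.136.192.32/27
  150.136.192.64/27
  150.136.192.96/27
  150.136.192.128/27
  150.136.192.160/27
  150.136.192.192/27
  150.136.192.224/27
Subnets: 150.136.192.0/27, 150.136.192.32/27, 150.136.192.64/27, 150.136.192.96/27, 150.136.192.128/27, 150.136.192.160/27, 150.136.192.192/27, 150.136.192.224/27


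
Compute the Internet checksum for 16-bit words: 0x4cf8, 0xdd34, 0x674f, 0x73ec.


Sum all words (with carry folding):
+ 0x4cf8 = 0x4cf8
+ 0xdd34 = 0x2a2d
+ 0x674f = 0x917c
+ 0x73ec = 0x0569
One's complement: ~0x0569
Checksum = 0xfa96
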